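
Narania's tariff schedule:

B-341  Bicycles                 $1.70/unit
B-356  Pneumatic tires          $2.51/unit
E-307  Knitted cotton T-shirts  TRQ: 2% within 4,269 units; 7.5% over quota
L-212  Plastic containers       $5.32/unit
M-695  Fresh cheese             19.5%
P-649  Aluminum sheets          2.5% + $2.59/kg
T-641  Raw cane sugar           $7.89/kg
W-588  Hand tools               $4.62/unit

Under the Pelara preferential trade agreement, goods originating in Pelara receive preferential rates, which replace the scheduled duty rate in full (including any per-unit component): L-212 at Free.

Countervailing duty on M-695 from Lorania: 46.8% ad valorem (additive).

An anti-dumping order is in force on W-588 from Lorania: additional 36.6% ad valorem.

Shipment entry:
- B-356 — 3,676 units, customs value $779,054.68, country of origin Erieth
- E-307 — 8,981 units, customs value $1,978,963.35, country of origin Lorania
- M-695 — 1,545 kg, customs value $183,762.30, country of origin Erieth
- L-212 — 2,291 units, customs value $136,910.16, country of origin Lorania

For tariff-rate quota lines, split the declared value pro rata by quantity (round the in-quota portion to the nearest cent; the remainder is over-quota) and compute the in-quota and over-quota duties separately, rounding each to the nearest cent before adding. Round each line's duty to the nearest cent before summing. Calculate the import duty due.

$153,933.70

Line 1 (B-356, Erieth, 3,676 units, $779,054.68):
Base rate for B-356 is $2.51/unit.
Duty = 3,676 × $2.51 = $9,226.76.
Line 2 (E-307, Lorania, 8,981 units, $1,978,963.35):
Code E-307 is under a tariff-rate quota (threshold 4,269 units). In-quota: 4,269 units at 2%; over-quota: 4,712 units at 7.5%.
Pro-rata value split: in-quota = $1,978,963.35 × 4,269/8,981 = $940,674.15; over-quota = $1,978,963.35 − $940,674.15 = $1,038,289.20.
In-quota duty = $940,674.15 × 2% = $18,813.48. Over-quota duty = $1,038,289.20 × 7.5% = $77,871.69.
Line duty = $18,813.48 + $77,871.69 = $96,685.17.
Line 3 (M-695, Erieth, 1,545 kg, $183,762.30):
Base rate for M-695 is 19.5%.
The additional-duty order on M-695 targets Lorania, not Erieth; it does not apply.
Duty = $183,762.30 × 19.5% = $35,833.65.
Line 4 (L-212, Lorania, 2,291 units, $136,910.16):
Base rate for L-212 is $5.32/unit.
L-212 has an FTA preferential rate, but origin Lorania is not Pelara; base rate stands.
Duty = 2,291 × $5.32 = $12,188.12.
Total = $9,226.76 + $96,685.17 + $35,833.65 + $12,188.12 = $153,933.70.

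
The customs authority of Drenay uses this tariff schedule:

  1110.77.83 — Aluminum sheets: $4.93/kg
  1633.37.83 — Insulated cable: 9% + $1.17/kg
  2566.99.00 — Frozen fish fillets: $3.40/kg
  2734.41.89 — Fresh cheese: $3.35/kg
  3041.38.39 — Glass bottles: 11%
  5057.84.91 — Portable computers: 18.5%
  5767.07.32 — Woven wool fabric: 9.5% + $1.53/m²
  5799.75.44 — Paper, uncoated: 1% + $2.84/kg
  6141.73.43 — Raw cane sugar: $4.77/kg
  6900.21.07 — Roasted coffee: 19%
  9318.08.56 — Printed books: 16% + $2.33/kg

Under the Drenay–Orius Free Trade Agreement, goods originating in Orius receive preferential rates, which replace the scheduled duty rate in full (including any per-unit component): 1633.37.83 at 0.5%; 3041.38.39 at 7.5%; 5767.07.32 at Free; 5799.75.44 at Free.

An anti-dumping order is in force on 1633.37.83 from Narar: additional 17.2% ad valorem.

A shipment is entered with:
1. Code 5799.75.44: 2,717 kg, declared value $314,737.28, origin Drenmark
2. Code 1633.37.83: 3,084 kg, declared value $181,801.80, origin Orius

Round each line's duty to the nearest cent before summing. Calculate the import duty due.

$11,772.66

Line 1 (5799.75.44, Drenmark, 2,717 kg, $314,737.28):
Base rate for 5799.75.44 is 1% + $2.84/kg.
5799.75.44 has an FTA preferential rate, but origin Drenmark is not Orius; base rate stands.
Duty = $314,737.28 × 1% + 2,717 × $2.84 = $10,863.65.
Line 2 (1633.37.83, Orius, 3,084 kg, $181,801.80):
Base rate for 1633.37.83 is 9% + $1.17/kg.
Origin Orius qualifies under the Drenay–Orius agreement and 1633.37.83 is covered: preferential rate 0.5% applies instead.
The additional-duty order on 1633.37.83 targets Narar, not Orius; it does not apply.
Duty = $181,801.80 × 0.5% = $909.01.
Total = $10,863.65 + $909.01 = $11,772.66.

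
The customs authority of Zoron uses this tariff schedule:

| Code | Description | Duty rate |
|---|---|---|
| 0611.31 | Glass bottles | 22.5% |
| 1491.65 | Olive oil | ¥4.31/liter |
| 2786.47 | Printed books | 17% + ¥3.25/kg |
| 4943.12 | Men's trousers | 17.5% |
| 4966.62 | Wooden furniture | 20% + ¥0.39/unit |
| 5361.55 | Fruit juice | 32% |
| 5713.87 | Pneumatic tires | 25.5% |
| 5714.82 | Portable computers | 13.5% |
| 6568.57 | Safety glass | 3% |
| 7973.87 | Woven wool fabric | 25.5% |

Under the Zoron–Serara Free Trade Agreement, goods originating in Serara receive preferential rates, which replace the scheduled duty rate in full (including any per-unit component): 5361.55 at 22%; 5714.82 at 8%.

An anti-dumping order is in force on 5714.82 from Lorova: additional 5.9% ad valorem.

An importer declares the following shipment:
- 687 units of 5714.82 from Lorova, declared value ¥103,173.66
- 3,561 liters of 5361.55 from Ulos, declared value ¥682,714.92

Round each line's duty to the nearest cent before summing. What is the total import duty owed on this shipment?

Line 1 (5714.82, Lorova, 687 units, ¥103,173.66):
Base rate for 5714.82 is 13.5%.
5714.82 has an FTA preferential rate, but origin Lorova is not Serara; base rate stands.
Additional duty on 5714.82 from Lorova: +5.9%. Applied ad valorem rate: 13.5% + 5.9% = 19.4%.
Duty = ¥103,173.66 × 19.4% = ¥20,015.69.
Line 2 (5361.55, Ulos, 3,561 liters, ¥682,714.92):
Base rate for 5361.55 is 32%.
5361.55 has an FTA preferential rate, but origin Ulos is not Serara; base rate stands.
Duty = ¥682,714.92 × 32% = ¥218,468.77.
Total = ¥20,015.69 + ¥218,468.77 = ¥238,484.46.

¥238,484.46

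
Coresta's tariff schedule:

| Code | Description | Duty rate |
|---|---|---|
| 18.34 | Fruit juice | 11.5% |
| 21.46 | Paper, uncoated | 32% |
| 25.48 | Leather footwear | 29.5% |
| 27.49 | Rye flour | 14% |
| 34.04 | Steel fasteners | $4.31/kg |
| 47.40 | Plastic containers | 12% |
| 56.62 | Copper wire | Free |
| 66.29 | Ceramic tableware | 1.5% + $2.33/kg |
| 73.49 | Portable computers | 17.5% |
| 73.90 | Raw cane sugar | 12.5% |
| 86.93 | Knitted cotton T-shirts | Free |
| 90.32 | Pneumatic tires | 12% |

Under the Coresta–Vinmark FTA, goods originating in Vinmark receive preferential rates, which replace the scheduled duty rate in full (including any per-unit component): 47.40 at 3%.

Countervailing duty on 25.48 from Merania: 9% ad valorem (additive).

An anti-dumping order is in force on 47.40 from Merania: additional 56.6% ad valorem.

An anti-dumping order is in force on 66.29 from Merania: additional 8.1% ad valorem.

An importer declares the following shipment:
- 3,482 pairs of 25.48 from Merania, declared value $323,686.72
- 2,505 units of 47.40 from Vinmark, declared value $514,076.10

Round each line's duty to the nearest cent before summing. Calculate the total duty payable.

Line 1 (25.48, Merania, 3,482 pairs, $323,686.72):
Base rate for 25.48 is 29.5%.
Additional duty on 25.48 from Merania: +9%. Applied ad valorem rate: 29.5% + 9% = 38.5%.
Duty = $323,686.72 × 38.5% = $124,619.39.
Line 2 (47.40, Vinmark, 2,505 units, $514,076.10):
Base rate for 47.40 is 12%.
Origin Vinmark qualifies under the Coresta–Vinmark agreement and 47.40 is covered: preferential rate 3% applies instead.
The additional-duty order on 47.40 targets Merania, not Vinmark; it does not apply.
Duty = $514,076.10 × 3% = $15,422.28.
Total = $124,619.39 + $15,422.28 = $140,041.67.

$140,041.67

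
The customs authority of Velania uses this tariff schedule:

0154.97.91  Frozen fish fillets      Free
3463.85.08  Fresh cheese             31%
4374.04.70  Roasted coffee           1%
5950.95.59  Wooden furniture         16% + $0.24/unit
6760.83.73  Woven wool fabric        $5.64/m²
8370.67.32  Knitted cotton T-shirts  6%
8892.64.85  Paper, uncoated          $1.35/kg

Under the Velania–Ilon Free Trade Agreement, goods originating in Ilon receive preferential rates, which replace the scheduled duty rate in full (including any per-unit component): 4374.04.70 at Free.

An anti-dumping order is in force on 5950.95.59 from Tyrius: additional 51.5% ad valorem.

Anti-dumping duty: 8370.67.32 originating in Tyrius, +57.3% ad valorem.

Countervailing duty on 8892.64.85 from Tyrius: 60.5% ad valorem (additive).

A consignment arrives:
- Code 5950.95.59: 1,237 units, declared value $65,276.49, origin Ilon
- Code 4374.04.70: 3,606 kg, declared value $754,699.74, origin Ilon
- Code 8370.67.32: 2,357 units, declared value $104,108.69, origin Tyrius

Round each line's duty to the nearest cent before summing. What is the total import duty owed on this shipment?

Line 1 (5950.95.59, Ilon, 1,237 units, $65,276.49):
Base rate for 5950.95.59 is 16% + $0.24/unit.
Origin Ilon is the FTA partner but 5950.95.59 is not on the preference list; base rate stands.
The additional-duty order on 5950.95.59 targets Tyrius, not Ilon; it does not apply.
Duty = $65,276.49 × 16% + 1,237 × $0.24 = $10,741.12.
Line 2 (4374.04.70, Ilon, 3,606 kg, $754,699.74):
Base rate for 4374.04.70 is 1%.
Origin Ilon qualifies under the Velania–Ilon agreement and 4374.04.70 is covered: preferential rate Free applies instead.
Duty = $754,699.74 × 0% = $0.00.
Line 3 (8370.67.32, Tyrius, 2,357 units, $104,108.69):
Base rate for 8370.67.32 is 6%.
Additional duty on 8370.67.32 from Tyrius: +57.3%. Applied ad valorem rate: 6% + 57.3% = 63.3%.
Duty = $104,108.69 × 63.3% = $65,900.80.
Total = $10,741.12 + $0.00 + $65,900.80 = $76,641.92.

$76,641.92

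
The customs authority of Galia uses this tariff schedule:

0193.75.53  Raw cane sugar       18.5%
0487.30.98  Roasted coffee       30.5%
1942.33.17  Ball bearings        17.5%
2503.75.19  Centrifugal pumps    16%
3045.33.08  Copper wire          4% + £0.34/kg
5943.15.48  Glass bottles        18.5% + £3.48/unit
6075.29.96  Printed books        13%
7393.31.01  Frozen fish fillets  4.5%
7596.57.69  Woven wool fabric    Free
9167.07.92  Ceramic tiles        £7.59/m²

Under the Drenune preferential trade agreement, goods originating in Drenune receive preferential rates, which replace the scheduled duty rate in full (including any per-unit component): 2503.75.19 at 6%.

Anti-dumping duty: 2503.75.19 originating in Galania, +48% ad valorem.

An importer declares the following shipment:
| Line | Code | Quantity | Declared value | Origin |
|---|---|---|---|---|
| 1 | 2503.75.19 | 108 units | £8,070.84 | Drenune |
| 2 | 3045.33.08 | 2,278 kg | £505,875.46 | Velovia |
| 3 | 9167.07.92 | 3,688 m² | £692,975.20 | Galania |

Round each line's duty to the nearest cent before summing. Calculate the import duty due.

Line 1 (2503.75.19, Drenune, 108 units, £8,070.84):
Base rate for 2503.75.19 is 16%.
Origin Drenune qualifies under the Galia–Drenune agreement and 2503.75.19 is covered: preferential rate 6% applies instead.
The additional-duty order on 2503.75.19 targets Galania, not Drenune; it does not apply.
Duty = £8,070.84 × 6% = £484.25.
Line 2 (3045.33.08, Velovia, 2,278 kg, £505,875.46):
Base rate for 3045.33.08 is 4% + £0.34/kg.
Duty = £505,875.46 × 4% + 2,278 × £0.34 = £21,009.54.
Line 3 (9167.07.92, Galania, 3,688 m², £692,975.20):
Base rate for 9167.07.92 is £7.59/m².
Duty = 3,688 × £7.59 = £27,991.92.
Total = £484.25 + £21,009.54 + £27,991.92 = £49,485.71.

£49,485.71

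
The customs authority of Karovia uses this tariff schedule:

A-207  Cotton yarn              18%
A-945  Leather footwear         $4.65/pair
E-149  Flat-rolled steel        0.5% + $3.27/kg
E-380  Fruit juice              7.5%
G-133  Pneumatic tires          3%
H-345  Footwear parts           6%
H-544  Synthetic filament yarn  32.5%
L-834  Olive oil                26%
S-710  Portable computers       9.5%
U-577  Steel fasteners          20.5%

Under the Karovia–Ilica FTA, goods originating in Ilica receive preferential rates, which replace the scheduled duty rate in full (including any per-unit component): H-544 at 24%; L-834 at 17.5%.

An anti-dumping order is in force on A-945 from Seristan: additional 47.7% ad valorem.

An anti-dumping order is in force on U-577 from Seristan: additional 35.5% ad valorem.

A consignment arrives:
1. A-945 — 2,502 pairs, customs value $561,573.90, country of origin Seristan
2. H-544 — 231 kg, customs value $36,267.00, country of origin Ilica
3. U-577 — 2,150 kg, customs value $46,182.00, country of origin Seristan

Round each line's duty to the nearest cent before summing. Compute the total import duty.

$314,071.05

Line 1 (A-945, Seristan, 2,502 pairs, $561,573.90):
Base rate for A-945 is $4.65/pair.
Additional duty on A-945 from Seristan: +47.7% ad valorem. Applied ad valorem rate = 47.7%.
Duty = $561,573.90 × 47.7% + 2,502 × $4.65 = $279,505.05.
Line 2 (H-544, Ilica, 231 kg, $36,267.00):
Base rate for H-544 is 32.5%.
Origin Ilica qualifies under the Karovia–Ilica agreement and H-544 is covered: preferential rate 24% applies instead.
Duty = $36,267.00 × 24% = $8,704.08.
Line 3 (U-577, Seristan, 2,150 kg, $46,182.00):
Base rate for U-577 is 20.5%.
Additional duty on U-577 from Seristan: +35.5%. Applied ad valorem rate: 20.5% + 35.5% = 56%.
Duty = $46,182.00 × 56% = $25,861.92.
Total = $279,505.05 + $8,704.08 + $25,861.92 = $314,071.05.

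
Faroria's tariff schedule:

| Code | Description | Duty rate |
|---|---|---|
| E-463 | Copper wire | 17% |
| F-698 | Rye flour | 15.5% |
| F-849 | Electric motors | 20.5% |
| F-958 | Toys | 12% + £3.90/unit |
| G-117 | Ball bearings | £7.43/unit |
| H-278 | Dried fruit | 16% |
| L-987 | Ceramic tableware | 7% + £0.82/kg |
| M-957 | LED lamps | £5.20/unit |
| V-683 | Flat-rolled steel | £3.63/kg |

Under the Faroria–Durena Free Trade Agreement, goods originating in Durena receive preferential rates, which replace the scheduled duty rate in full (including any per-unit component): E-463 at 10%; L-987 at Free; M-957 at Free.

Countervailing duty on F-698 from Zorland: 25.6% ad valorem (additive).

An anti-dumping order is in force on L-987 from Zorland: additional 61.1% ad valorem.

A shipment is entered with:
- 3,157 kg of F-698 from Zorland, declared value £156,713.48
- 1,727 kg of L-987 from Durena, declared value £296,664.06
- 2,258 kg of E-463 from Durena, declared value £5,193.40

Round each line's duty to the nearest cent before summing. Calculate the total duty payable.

£64,928.58

Line 1 (F-698, Zorland, 3,157 kg, £156,713.48):
Base rate for F-698 is 15.5%.
Additional duty on F-698 from Zorland: +25.6%. Applied ad valorem rate: 15.5% + 25.6% = 41.1%.
Duty = £156,713.48 × 41.1% = £64,409.24.
Line 2 (L-987, Durena, 1,727 kg, £296,664.06):
Base rate for L-987 is 7% + £0.82/kg.
Origin Durena qualifies under the Faroria–Durena agreement and L-987 is covered: preferential rate Free applies instead.
The additional-duty order on L-987 targets Zorland, not Durena; it does not apply.
Duty = £296,664.06 × 0% = £0.00.
Line 3 (E-463, Durena, 2,258 kg, £5,193.40):
Base rate for E-463 is 17%.
Origin Durena qualifies under the Faroria–Durena agreement and E-463 is covered: preferential rate 10% applies instead.
Duty = £5,193.40 × 10% = £519.34.
Total = £64,409.24 + £0.00 + £519.34 = £64,928.58.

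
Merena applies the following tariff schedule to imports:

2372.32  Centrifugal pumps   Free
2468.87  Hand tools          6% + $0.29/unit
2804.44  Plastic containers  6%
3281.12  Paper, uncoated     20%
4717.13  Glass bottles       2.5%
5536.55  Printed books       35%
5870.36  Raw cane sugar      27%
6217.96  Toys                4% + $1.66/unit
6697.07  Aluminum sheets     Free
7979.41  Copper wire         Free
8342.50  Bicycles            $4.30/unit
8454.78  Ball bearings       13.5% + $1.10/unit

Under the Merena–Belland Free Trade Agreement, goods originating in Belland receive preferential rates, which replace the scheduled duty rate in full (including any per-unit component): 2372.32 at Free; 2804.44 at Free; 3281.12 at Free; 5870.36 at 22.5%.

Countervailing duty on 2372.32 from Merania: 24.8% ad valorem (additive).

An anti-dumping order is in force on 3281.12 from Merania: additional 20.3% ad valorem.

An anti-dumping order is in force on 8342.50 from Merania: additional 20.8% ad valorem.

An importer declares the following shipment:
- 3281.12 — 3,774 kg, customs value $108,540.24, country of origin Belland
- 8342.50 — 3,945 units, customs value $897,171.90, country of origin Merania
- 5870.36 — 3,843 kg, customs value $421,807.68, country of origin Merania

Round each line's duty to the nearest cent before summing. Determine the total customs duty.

$317,463.33

Line 1 (3281.12, Belland, 3,774 kg, $108,540.24):
Base rate for 3281.12 is 20%.
Origin Belland qualifies under the Merena–Belland agreement and 3281.12 is covered: preferential rate Free applies instead.
The additional-duty order on 3281.12 targets Merania, not Belland; it does not apply.
Duty = $108,540.24 × 0% = $0.00.
Line 2 (8342.50, Merania, 3,945 units, $897,171.90):
Base rate for 8342.50 is $4.30/unit.
Additional duty on 8342.50 from Merania: +20.8% ad valorem. Applied ad valorem rate = 20.8%.
Duty = $897,171.90 × 20.8% + 3,945 × $4.30 = $203,575.26.
Line 3 (5870.36, Merania, 3,843 kg, $421,807.68):
Base rate for 5870.36 is 27%.
5870.36 has an FTA preferential rate, but origin Merania is not Belland; base rate stands.
Duty = $421,807.68 × 27% = $113,888.07.
Total = $0.00 + $203,575.26 + $113,888.07 = $317,463.33.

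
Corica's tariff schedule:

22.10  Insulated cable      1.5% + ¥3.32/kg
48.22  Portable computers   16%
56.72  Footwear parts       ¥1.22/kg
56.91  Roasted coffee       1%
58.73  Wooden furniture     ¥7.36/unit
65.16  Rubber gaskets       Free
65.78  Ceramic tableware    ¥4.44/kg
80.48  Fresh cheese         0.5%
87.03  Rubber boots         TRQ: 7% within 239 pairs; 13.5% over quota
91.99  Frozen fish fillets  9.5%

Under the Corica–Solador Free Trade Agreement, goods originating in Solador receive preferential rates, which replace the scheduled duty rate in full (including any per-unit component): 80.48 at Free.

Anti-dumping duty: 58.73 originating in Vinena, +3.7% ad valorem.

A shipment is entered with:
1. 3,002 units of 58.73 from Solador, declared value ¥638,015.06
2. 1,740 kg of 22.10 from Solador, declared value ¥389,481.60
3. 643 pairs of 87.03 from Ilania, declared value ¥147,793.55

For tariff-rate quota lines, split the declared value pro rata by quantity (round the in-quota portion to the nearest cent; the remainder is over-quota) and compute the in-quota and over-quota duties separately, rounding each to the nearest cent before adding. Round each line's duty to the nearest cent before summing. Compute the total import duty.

Line 1 (58.73, Solador, 3,002 units, ¥638,015.06):
Base rate for 58.73 is ¥7.36/unit.
Origin Solador is the FTA partner but 58.73 is not on the preference list; base rate stands.
The additional-duty order on 58.73 targets Vinena, not Solador; it does not apply.
Duty = 3,002 × ¥7.36 = ¥22,094.72.
Line 2 (22.10, Solador, 1,740 kg, ¥389,481.60):
Base rate for 22.10 is 1.5% + ¥3.32/kg.
Origin Solador is the FTA partner but 22.10 is not on the preference list; base rate stands.
Duty = ¥389,481.60 × 1.5% + 1,740 × ¥3.32 = ¥11,619.02.
Line 3 (87.03, Ilania, 643 pairs, ¥147,793.55):
Code 87.03 is under a tariff-rate quota (threshold 239 pairs). In-quota: 239 pairs at 7%; over-quota: 404 pairs at 13.5%.
Pro-rata value split: in-quota = ¥147,793.55 × 239/643 = ¥54,934.15; over-quota = ¥147,793.55 − ¥54,934.15 = ¥92,859.40.
In-quota duty = ¥54,934.15 × 7% = ¥3,845.39. Over-quota duty = ¥92,859.40 × 13.5% = ¥12,536.02.
Line duty = ¥3,845.39 + ¥12,536.02 = ¥16,381.41.
Total = ¥22,094.72 + ¥11,619.02 + ¥16,381.41 = ¥50,095.15.

¥50,095.15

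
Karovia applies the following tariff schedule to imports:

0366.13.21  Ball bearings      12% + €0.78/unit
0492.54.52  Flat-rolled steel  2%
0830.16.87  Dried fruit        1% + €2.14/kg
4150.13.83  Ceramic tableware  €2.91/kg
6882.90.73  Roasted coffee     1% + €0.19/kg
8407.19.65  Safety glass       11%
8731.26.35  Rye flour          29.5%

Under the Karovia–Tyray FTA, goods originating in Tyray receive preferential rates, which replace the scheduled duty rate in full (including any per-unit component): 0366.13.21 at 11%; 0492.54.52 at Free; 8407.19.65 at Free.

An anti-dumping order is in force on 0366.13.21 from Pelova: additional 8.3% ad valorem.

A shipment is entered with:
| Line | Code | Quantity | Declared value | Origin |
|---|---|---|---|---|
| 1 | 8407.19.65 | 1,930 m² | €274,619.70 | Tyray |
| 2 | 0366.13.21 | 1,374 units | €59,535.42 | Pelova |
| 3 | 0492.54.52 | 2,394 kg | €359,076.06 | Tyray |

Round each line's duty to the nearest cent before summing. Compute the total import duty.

€13,157.41

Line 1 (8407.19.65, Tyray, 1,930 m², €274,619.70):
Base rate for 8407.19.65 is 11%.
Origin Tyray qualifies under the Karovia–Tyray agreement and 8407.19.65 is covered: preferential rate Free applies instead.
Duty = €274,619.70 × 0% = €0.00.
Line 2 (0366.13.21, Pelova, 1,374 units, €59,535.42):
Base rate for 0366.13.21 is 12% + €0.78/unit.
0366.13.21 has an FTA preferential rate, but origin Pelova is not Tyray; base rate stands.
Additional duty on 0366.13.21 from Pelova: +8.3%. Applied ad valorem rate: 12% + 8.3% = 20.3%.
Duty = €59,535.42 × 20.3% + 1,374 × €0.78 = €13,157.41.
Line 3 (0492.54.52, Tyray, 2,394 kg, €359,076.06):
Base rate for 0492.54.52 is 2%.
Origin Tyray qualifies under the Karovia–Tyray agreement and 0492.54.52 is covered: preferential rate Free applies instead.
Duty = €359,076.06 × 0% = €0.00.
Total = €0.00 + €13,157.41 + €0.00 = €13,157.41.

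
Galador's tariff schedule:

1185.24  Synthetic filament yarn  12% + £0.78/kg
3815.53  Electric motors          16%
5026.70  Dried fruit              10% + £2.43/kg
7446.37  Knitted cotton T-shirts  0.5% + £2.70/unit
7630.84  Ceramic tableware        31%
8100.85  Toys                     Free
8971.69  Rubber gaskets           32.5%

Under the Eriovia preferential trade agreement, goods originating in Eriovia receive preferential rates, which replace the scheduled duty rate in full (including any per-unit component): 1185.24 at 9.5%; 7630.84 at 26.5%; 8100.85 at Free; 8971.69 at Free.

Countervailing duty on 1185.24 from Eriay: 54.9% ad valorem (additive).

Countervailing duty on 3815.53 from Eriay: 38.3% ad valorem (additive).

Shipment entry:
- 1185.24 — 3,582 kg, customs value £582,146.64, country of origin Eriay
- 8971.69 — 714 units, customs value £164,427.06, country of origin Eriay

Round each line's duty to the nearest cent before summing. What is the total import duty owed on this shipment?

£445,688.85

Line 1 (1185.24, Eriay, 3,582 kg, £582,146.64):
Base rate for 1185.24 is 12% + £0.78/kg.
1185.24 has an FTA preferential rate, but origin Eriay is not Eriovia; base rate stands.
Additional duty on 1185.24 from Eriay: +54.9%. Applied ad valorem rate: 12% + 54.9% = 66.9%.
Duty = £582,146.64 × 66.9% + 3,582 × £0.78 = £392,250.06.
Line 2 (8971.69, Eriay, 714 units, £164,427.06):
Base rate for 8971.69 is 32.5%.
8971.69 has an FTA preferential rate, but origin Eriay is not Eriovia; base rate stands.
Duty = £164,427.06 × 32.5% = £53,438.79.
Total = £392,250.06 + £53,438.79 = £445,688.85.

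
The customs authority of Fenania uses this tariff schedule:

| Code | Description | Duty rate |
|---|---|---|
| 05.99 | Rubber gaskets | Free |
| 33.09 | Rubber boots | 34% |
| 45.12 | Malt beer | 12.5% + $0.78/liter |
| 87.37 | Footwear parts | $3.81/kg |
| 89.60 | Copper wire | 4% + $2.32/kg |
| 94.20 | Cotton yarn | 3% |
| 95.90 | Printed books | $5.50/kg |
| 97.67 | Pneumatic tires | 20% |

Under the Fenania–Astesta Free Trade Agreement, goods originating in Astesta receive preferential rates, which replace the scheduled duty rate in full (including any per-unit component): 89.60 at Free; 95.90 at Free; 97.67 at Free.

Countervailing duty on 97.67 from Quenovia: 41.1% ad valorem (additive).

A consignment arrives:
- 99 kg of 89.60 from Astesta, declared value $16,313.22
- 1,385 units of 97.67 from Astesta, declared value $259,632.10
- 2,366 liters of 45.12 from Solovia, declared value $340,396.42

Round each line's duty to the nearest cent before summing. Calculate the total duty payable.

Line 1 (89.60, Astesta, 99 kg, $16,313.22):
Base rate for 89.60 is 4% + $2.32/kg.
Origin Astesta qualifies under the Fenania–Astesta agreement and 89.60 is covered: preferential rate Free applies instead.
Duty = $16,313.22 × 0% = $0.00.
Line 2 (97.67, Astesta, 1,385 units, $259,632.10):
Base rate for 97.67 is 20%.
Origin Astesta qualifies under the Fenania–Astesta agreement and 97.67 is covered: preferential rate Free applies instead.
The additional-duty order on 97.67 targets Quenovia, not Astesta; it does not apply.
Duty = $259,632.10 × 0% = $0.00.
Line 3 (45.12, Solovia, 2,366 liters, $340,396.42):
Base rate for 45.12 is 12.5% + $0.78/liter.
Duty = $340,396.42 × 12.5% + 2,366 × $0.78 = $44,395.03.
Total = $0.00 + $0.00 + $44,395.03 = $44,395.03.

$44,395.03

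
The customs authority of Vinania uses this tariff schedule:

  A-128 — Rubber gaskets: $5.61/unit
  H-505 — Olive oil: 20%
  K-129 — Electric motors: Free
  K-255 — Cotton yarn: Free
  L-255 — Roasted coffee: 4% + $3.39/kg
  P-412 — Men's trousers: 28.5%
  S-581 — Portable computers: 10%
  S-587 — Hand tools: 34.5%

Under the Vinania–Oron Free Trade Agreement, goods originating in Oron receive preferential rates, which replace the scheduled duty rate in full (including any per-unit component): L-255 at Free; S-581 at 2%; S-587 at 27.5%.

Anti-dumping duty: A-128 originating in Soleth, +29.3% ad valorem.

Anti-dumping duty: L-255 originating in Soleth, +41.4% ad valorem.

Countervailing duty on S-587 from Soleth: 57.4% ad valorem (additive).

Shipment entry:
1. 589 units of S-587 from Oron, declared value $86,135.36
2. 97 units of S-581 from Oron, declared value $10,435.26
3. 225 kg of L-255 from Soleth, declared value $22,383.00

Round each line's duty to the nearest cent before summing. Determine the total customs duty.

$34,820.56

Line 1 (S-587, Oron, 589 units, $86,135.36):
Base rate for S-587 is 34.5%.
Origin Oron qualifies under the Vinania–Oron agreement and S-587 is covered: preferential rate 27.5% applies instead.
The additional-duty order on S-587 targets Soleth, not Oron; it does not apply.
Duty = $86,135.36 × 27.5% = $23,687.22.
Line 2 (S-581, Oron, 97 units, $10,435.26):
Base rate for S-581 is 10%.
Origin Oron qualifies under the Vinania–Oron agreement and S-581 is covered: preferential rate 2% applies instead.
Duty = $10,435.26 × 2% = $208.71.
Line 3 (L-255, Soleth, 225 kg, $22,383.00):
Base rate for L-255 is 4% + $3.39/kg.
L-255 has an FTA preferential rate, but origin Soleth is not Oron; base rate stands.
Additional duty on L-255 from Soleth: +41.4%. Applied ad valorem rate: 4% + 41.4% = 45.4%.
Duty = $22,383.00 × 45.4% + 225 × $3.39 = $10,924.63.
Total = $23,687.22 + $208.71 + $10,924.63 = $34,820.56.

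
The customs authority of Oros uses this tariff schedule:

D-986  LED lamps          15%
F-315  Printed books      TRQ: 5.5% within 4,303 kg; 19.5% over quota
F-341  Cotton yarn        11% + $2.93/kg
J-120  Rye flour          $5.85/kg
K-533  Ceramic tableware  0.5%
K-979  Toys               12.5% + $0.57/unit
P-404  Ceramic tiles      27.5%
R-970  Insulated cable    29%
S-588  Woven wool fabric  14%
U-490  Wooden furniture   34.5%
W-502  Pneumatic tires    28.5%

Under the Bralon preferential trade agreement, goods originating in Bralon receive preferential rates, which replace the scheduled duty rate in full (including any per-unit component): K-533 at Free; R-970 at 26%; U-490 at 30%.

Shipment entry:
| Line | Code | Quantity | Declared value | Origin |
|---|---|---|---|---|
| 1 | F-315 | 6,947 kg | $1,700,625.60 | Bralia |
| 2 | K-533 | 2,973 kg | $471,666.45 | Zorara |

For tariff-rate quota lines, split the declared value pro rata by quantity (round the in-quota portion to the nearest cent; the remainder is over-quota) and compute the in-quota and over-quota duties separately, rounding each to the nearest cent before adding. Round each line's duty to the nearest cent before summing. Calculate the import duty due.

Line 1 (F-315, Bralia, 6,947 kg, $1,700,625.60):
Code F-315 is under a tariff-rate quota (threshold 4,303 kg). In-quota: 4,303 kg at 5.5%; over-quota: 2,644 kg at 19.5%.
Pro-rata value split: in-quota = $1,700,625.60 × 4,303/6,947 = $1,053,374.40; over-quota = $1,700,625.60 − $1,053,374.40 = $647,251.20.
In-quota duty = $1,053,374.40 × 5.5% = $57,935.59. Over-quota duty = $647,251.20 × 19.5% = $126,213.98.
Line duty = $57,935.59 + $126,213.98 = $184,149.57.
Line 2 (K-533, Zorara, 2,973 kg, $471,666.45):
Base rate for K-533 is 0.5%.
K-533 has an FTA preferential rate, but origin Zorara is not Bralon; base rate stands.
Duty = $471,666.45 × 0.5% = $2,358.33.
Total = $184,149.57 + $2,358.33 = $186,507.90.

$186,507.90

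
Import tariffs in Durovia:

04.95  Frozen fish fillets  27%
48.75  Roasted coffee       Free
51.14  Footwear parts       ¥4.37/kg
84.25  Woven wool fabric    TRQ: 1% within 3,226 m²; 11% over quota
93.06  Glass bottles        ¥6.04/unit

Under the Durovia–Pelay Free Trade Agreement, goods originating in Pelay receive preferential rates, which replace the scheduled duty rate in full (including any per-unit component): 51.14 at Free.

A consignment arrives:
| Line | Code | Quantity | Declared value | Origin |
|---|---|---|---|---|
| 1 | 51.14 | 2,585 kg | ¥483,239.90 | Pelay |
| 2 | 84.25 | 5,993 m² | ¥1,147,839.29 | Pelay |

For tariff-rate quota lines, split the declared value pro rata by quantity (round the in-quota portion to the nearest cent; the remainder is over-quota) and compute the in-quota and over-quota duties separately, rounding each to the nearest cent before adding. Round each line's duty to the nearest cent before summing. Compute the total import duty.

Line 1 (51.14, Pelay, 2,585 kg, ¥483,239.90):
Base rate for 51.14 is ¥4.37/kg.
Origin Pelay qualifies under the Durovia–Pelay agreement and 51.14 is covered: preferential rate Free applies instead.
Duty = ¥483,239.90 × 0% = ¥0.00.
Line 2 (84.25, Pelay, 5,993 m², ¥1,147,839.29):
Code 84.25 is under a tariff-rate quota (threshold 3,226 m²). In-quota: 3,226 m² at 1%; over-quota: 2,767 m² at 11%.
Pro-rata value split: in-quota = ¥1,147,839.29 × 3,226/5,993 = ¥617,875.78; over-quota = ¥1,147,839.29 − ¥617,875.78 = ¥529,963.51.
In-quota duty = ¥617,875.78 × 1% = ¥6,178.76. Over-quota duty = ¥529,963.51 × 11% = ¥58,295.99.
Line duty = ¥6,178.76 + ¥58,295.99 = ¥64,474.75.
Total = ¥0.00 + ¥64,474.75 = ¥64,474.75.

¥64,474.75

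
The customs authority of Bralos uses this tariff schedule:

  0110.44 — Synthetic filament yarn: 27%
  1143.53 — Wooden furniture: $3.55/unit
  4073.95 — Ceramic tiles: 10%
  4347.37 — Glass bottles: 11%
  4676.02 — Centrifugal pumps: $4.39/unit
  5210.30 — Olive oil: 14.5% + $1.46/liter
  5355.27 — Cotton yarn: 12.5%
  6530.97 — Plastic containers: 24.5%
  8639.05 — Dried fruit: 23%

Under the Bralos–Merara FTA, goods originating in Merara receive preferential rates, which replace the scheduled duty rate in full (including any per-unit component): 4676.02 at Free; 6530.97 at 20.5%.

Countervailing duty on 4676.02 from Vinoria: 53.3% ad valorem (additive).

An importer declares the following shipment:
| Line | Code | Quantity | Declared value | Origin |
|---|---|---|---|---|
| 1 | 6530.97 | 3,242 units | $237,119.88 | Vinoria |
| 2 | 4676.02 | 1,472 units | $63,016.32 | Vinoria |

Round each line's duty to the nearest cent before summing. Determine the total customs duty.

$98,144.15

Line 1 (6530.97, Vinoria, 3,242 units, $237,119.88):
Base rate for 6530.97 is 24.5%.
6530.97 has an FTA preferential rate, but origin Vinoria is not Merara; base rate stands.
Duty = $237,119.88 × 24.5% = $58,094.37.
Line 2 (4676.02, Vinoria, 1,472 units, $63,016.32):
Base rate for 4676.02 is $4.39/unit.
4676.02 has an FTA preferential rate, but origin Vinoria is not Merara; base rate stands.
Additional duty on 4676.02 from Vinoria: +53.3% ad valorem. Applied ad valorem rate = 53.3%.
Duty = $63,016.32 × 53.3% + 1,472 × $4.39 = $40,049.78.
Total = $58,094.37 + $40,049.78 = $98,144.15.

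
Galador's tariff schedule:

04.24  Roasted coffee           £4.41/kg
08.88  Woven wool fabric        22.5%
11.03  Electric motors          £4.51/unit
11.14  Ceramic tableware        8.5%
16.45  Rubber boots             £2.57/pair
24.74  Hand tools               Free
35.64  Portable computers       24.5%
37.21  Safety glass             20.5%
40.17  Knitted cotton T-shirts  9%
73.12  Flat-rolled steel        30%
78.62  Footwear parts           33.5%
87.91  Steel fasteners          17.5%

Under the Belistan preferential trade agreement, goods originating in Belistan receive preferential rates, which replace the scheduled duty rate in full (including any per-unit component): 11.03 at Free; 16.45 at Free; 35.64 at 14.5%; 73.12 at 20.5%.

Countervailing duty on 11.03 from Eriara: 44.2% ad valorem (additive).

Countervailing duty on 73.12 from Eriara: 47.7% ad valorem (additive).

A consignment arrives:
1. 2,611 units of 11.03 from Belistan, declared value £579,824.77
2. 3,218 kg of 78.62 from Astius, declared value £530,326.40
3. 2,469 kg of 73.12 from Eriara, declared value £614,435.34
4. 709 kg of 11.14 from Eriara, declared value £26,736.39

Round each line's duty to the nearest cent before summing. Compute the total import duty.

Line 1 (11.03, Belistan, 2,611 units, £579,824.77):
Base rate for 11.03 is £4.51/unit.
Origin Belistan qualifies under the Galador–Belistan agreement and 11.03 is covered: preferential rate Free applies instead.
The additional-duty order on 11.03 targets Eriara, not Belistan; it does not apply.
Duty = £579,824.77 × 0% = £0.00.
Line 2 (78.62, Astius, 3,218 kg, £530,326.40):
Base rate for 78.62 is 33.5%.
Duty = £530,326.40 × 33.5% = £177,659.34.
Line 3 (73.12, Eriara, 2,469 kg, £614,435.34):
Base rate for 73.12 is 30%.
73.12 has an FTA preferential rate, but origin Eriara is not Belistan; base rate stands.
Additional duty on 73.12 from Eriara: +47.7%. Applied ad valorem rate: 30% + 47.7% = 77.7%.
Duty = £614,435.34 × 77.7% = £477,416.26.
Line 4 (11.14, Eriara, 709 kg, £26,736.39):
Base rate for 11.14 is 8.5%.
Duty = £26,736.39 × 8.5% = £2,272.59.
Total = £0.00 + £177,659.34 + £477,416.26 + £2,272.59 = £657,348.19.

£657,348.19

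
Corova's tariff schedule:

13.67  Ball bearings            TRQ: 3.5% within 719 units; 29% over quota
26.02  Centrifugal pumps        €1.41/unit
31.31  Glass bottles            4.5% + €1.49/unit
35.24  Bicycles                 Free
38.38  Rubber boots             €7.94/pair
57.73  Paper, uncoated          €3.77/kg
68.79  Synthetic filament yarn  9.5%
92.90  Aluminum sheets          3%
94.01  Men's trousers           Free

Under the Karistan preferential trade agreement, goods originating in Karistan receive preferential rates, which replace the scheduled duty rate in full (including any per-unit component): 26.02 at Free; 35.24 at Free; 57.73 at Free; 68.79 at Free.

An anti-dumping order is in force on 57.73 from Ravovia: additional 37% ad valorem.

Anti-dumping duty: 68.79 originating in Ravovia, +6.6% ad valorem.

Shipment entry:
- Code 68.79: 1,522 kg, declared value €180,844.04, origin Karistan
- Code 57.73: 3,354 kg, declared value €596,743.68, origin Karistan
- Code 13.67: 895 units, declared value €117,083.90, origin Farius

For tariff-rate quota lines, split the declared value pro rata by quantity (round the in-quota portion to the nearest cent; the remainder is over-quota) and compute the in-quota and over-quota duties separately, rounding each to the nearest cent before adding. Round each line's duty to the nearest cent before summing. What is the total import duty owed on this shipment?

Line 1 (68.79, Karistan, 1,522 kg, €180,844.04):
Base rate for 68.79 is 9.5%.
Origin Karistan qualifies under the Corova–Karistan agreement and 68.79 is covered: preferential rate Free applies instead.
The additional-duty order on 68.79 targets Ravovia, not Karistan; it does not apply.
Duty = €180,844.04 × 0% = €0.00.
Line 2 (57.73, Karistan, 3,354 kg, €596,743.68):
Base rate for 57.73 is €3.77/kg.
Origin Karistan qualifies under the Corova–Karistan agreement and 57.73 is covered: preferential rate Free applies instead.
The additional-duty order on 57.73 targets Ravovia, not Karistan; it does not apply.
Duty = €596,743.68 × 0% = €0.00.
Line 3 (13.67, Farius, 895 units, €117,083.90):
Code 13.67 is under a tariff-rate quota (threshold 719 units). In-quota: 719 units at 3.5%; over-quota: 176 units at 29%.
Pro-rata value split: in-quota = €117,083.90 × 719/895 = €94,059.58; over-quota = €117,083.90 − €94,059.58 = €23,024.32.
In-quota duty = €94,059.58 × 3.5% = €3,292.09. Over-quota duty = €23,024.32 × 29% = €6,677.05.
Line duty = €3,292.09 + €6,677.05 = €9,969.14.
Total = €0.00 + €0.00 + €9,969.14 = €9,969.14.

€9,969.14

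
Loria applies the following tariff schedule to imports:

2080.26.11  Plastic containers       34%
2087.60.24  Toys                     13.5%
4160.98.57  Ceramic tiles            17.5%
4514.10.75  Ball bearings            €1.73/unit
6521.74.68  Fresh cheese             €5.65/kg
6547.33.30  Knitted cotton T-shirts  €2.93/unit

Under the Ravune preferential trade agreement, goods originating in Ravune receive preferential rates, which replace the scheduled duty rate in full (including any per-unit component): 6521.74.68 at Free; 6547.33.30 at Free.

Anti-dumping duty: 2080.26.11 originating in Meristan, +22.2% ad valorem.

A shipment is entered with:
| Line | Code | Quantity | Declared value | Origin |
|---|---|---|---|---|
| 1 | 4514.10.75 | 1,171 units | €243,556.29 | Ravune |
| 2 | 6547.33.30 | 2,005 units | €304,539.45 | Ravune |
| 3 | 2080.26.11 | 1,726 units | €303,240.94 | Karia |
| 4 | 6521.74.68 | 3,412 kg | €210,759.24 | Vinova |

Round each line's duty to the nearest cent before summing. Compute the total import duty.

Line 1 (4514.10.75, Ravune, 1,171 units, €243,556.29):
Base rate for 4514.10.75 is €1.73/unit.
Origin Ravune is the FTA partner but 4514.10.75 is not on the preference list; base rate stands.
Duty = 1,171 × €1.73 = €2,025.83.
Line 2 (6547.33.30, Ravune, 2,005 units, €304,539.45):
Base rate for 6547.33.30 is €2.93/unit.
Origin Ravune qualifies under the Loria–Ravune agreement and 6547.33.30 is covered: preferential rate Free applies instead.
Duty = €304,539.45 × 0% = €0.00.
Line 3 (2080.26.11, Karia, 1,726 units, €303,240.94):
Base rate for 2080.26.11 is 34%.
The additional-duty order on 2080.26.11 targets Meristan, not Karia; it does not apply.
Duty = €303,240.94 × 34% = €103,101.92.
Line 4 (6521.74.68, Vinova, 3,412 kg, €210,759.24):
Base rate for 6521.74.68 is €5.65/kg.
6521.74.68 has an FTA preferential rate, but origin Vinova is not Ravune; base rate stands.
Duty = 3,412 × €5.65 = €19,277.80.
Total = €2,025.83 + €0.00 + €103,101.92 + €19,277.80 = €124,405.55.

€124,405.55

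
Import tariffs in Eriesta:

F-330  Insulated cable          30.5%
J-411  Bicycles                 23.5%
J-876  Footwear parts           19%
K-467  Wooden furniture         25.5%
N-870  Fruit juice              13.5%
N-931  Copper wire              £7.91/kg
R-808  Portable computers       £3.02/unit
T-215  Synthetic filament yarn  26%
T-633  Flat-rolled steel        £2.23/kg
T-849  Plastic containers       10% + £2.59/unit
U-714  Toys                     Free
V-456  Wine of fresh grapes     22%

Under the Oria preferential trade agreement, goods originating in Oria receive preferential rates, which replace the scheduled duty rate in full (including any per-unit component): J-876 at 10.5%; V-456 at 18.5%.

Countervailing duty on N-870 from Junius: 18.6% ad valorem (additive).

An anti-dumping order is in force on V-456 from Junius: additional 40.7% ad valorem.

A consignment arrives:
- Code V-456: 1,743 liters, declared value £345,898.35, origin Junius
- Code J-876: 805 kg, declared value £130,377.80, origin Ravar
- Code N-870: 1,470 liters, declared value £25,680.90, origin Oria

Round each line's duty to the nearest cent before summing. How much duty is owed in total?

£245,116.97

Line 1 (V-456, Junius, 1,743 liters, £345,898.35):
Base rate for V-456 is 22%.
V-456 has an FTA preferential rate, but origin Junius is not Oria; base rate stands.
Additional duty on V-456 from Junius: +40.7%. Applied ad valorem rate: 22% + 40.7% = 62.7%.
Duty = £345,898.35 × 62.7% = £216,878.27.
Line 2 (J-876, Ravar, 805 kg, £130,377.80):
Base rate for J-876 is 19%.
J-876 has an FTA preferential rate, but origin Ravar is not Oria; base rate stands.
Duty = £130,377.80 × 19% = £24,771.78.
Line 3 (N-870, Oria, 1,470 liters, £25,680.90):
Base rate for N-870 is 13.5%.
Origin Oria is the FTA partner but N-870 is not on the preference list; base rate stands.
The additional-duty order on N-870 targets Junius, not Oria; it does not apply.
Duty = £25,680.90 × 13.5% = £3,466.92.
Total = £216,878.27 + £24,771.78 + £3,466.92 = £245,116.97.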